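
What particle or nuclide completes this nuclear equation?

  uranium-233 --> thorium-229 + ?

Conserve mass number: 233 = 229 + A, so A = 4.
Conserve atomic number: 92 = 90 + Z, so Z = 2.
A = 4 and Z = 2 is helium-4 — an alpha particle.

alpha particle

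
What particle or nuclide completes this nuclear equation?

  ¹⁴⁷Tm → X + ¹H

Conserve mass number: 147 = A + 1, so A = 146.
Conserve atomic number: 69 = Z + 1, so Z = 68.
Z = 68 is erbium, so the species is ¹⁴⁶Er.

Er-146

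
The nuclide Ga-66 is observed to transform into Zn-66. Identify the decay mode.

ΔA = 66 − 66 = 0; ΔZ = 30 − 31 = -1.
A is unchanged and Z drops by 1 — a proton has become a neutron (β⁺ emission or electron capture).

beta-plus decay or electron capture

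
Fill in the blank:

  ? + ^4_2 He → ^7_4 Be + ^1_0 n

Conserve mass number: A + 4 = 7 + 1, so A = 4.
Conserve atomic number: Z + 2 = 4 + 0, so Z = 2.
A = 4 and Z = 2 is ^4_2 He — an alpha particle.

alpha particle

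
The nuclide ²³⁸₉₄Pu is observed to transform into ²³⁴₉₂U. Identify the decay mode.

alpha decay

ΔA = 234 − 238 = -4; ΔZ = 92 − 94 = -2.
A drops by 4 and Z drops by 2 — the signature of alpha emission.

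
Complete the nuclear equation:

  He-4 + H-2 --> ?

Li-6

Conserve mass number: 4 + 2 = A, so A = 6.
Conserve atomic number: 2 + 1 = Z, so Z = 3.
Z = 3 is lithium, so the species is Li-6.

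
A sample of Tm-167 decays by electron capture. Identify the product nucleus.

Electron capture: mass number changes by +0, atomic number by -1.
A: 167 = 167; Z: 69 − 1 = 68.
Z = 68 is erbium, so the daughter is Er-167.

Er-167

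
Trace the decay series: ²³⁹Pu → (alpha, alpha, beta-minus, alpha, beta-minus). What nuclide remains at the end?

Th-227

Start: (A, Z) = (239, 94).
After α: (235, 92).
After α: (231, 90).
After β⁻: (231, 91).
After α: (227, 89).
After β⁻: (227, 90).
Z = 90 is thorium.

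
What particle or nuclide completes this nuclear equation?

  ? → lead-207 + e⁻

Conserve mass number: A = 207 + 0, so A = 207.
Conserve atomic number: Z = 82 − 1, so Z = 81.
Z = 81 is thallium, so the species is thallium-207.

Tl-207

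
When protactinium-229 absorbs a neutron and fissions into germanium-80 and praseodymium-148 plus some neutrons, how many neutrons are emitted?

Conserve mass number: 230 = 80 + 148 + k, so k = 230 − 228 = 2.
Check atomic number: 91 = 32 + 59 + 0 = 91. ✓

2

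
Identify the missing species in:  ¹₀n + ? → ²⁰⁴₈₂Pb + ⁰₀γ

Conserve mass number: 1 + A = 204 + 0, so A = 203.
Conserve atomic number: 0 + Z = 82 + 0, so Z = 82.
Z = 82 is lead, so the species is ²⁰³₈₂Pb.

Pb-203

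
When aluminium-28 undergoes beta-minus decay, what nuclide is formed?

Si-28

Beta-minus decay: mass number changes by +0, atomic number by +1.
A: 28 = 28; Z: 13 + 1 = 14.
Z = 14 is silicon, so the daughter is silicon-28.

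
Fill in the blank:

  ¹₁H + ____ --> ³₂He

deuteron

Conserve mass number: 1 + A = 3, so A = 2.
Conserve atomic number: 1 + Z = 2, so Z = 1.
A = 2 and Z = 1 is ²₁H — a deuteron.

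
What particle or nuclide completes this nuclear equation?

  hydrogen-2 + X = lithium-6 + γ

Conserve mass number: 2 + A = 6 + 0, so A = 4.
Conserve atomic number: 1 + Z = 3 + 0, so Z = 2.
A = 4 and Z = 2 is helium-4 — an alpha particle.

alpha particle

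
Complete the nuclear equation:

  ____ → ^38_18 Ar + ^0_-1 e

Cl-38

Conserve mass number: A = 38 + 0, so A = 38.
Conserve atomic number: Z = 18 − 1, so Z = 17.
Z = 17 is chlorine, so the species is ^38_17 Cl.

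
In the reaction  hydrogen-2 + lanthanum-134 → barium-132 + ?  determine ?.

Conserve mass number: 2 + 134 = 132 + A, so A = 4.
Conserve atomic number: 1 + 57 = 56 + Z, so Z = 2.
A = 4 and Z = 2 is helium-4 — an alpha particle.

alpha particle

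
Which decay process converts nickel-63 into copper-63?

ΔA = 63 − 63 = 0; ΔZ = 29 − 28 = +1.
A is unchanged and Z rises by 1 — a neutron has become a proton (β⁻ decay).

beta-minus decay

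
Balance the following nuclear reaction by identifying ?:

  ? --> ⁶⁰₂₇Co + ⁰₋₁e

Fe-60

Conserve mass number: A = 60 + 0, so A = 60.
Conserve atomic number: Z = 27 − 1, so Z = 26.
Z = 26 is iron, so the species is ⁶⁰₂₆Fe.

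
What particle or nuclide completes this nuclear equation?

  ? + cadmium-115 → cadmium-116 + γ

neutron

Conserve mass number: A + 115 = 116 + 0, so A = 1.
Conserve atomic number: Z + 48 = 48 + 0, so Z = 0.
A = 1 and Z = 0 is neutron — a neutron.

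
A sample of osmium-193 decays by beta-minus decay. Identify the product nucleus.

Beta-minus decay: mass number changes by +0, atomic number by +1.
A: 193 = 193; Z: 76 + 1 = 77.
Z = 77 is iridium, so the daughter is iridium-193.

Ir-193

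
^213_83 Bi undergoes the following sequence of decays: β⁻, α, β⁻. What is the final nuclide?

Start: (A, Z) = (213, 83).
After β⁻: (213, 84).
After α: (209, 82).
After β⁻: (209, 83).
Z = 83 is bismuth.

Bi-209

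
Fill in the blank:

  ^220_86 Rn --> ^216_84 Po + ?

alpha particle

Conserve mass number: 220 = 216 + A, so A = 4.
Conserve atomic number: 86 = 84 + Z, so Z = 2.
A = 4 and Z = 2 is ^4_2 He — an alpha particle.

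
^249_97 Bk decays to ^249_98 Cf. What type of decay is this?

ΔA = 249 − 249 = 0; ΔZ = 98 − 97 = +1.
A is unchanged and Z rises by 1 — a neutron has become a proton (β⁻ decay).

beta-minus decay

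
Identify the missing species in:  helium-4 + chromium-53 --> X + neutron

Conserve mass number: 4 + 53 = A + 1, so A = 56.
Conserve atomic number: 2 + 24 = Z + 0, so Z = 26.
Z = 26 is iron, so the species is iron-56.

Fe-56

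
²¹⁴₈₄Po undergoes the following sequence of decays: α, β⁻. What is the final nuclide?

Bi-210

Start: (A, Z) = (214, 84).
After α: (210, 82).
After β⁻: (210, 83).
Z = 83 is bismuth.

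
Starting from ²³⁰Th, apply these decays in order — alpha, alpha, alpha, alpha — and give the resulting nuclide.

Start: (A, Z) = (230, 90).
After α: (226, 88).
After α: (222, 86).
After α: (218, 84).
After α: (214, 82).
Z = 82 is lead.

Pb-214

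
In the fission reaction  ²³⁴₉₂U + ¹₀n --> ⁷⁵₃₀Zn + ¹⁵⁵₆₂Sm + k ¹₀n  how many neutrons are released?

5

Conserve mass number: 235 = 75 + 155 + k, so k = 235 − 230 = 5.
Check atomic number: 92 = 30 + 62 + 0 = 92. ✓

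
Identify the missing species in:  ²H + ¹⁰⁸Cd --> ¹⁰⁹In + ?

neutron

Conserve mass number: 2 + 108 = 109 + A, so A = 1.
Conserve atomic number: 1 + 48 = 49 + Z, so Z = 0.
A = 1 and Z = 0 is ¹n — a neutron.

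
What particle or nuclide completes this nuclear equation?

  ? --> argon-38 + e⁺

K-38

Conserve mass number: A = 38 + 0, so A = 38.
Conserve atomic number: Z = 18 + 1, so Z = 19.
Z = 19 is potassium, so the species is potassium-38.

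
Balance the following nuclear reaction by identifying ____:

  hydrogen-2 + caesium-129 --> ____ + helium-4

Conserve mass number: 2 + 129 = A + 4, so A = 127.
Conserve atomic number: 1 + 55 = Z + 2, so Z = 54.
Z = 54 is xenon, so the species is xenon-127.

Xe-127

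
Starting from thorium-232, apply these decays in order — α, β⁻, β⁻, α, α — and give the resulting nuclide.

Rn-220

Start: (A, Z) = (232, 90).
After α: (228, 88).
After β⁻: (228, 89).
After β⁻: (228, 90).
After α: (224, 88).
After α: (220, 86).
Z = 86 is radon.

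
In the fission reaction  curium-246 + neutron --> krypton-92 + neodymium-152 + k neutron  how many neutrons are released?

3

Conserve mass number: 247 = 92 + 152 + k, so k = 247 − 244 = 3.
Check atomic number: 96 = 36 + 60 + 0 = 96. ✓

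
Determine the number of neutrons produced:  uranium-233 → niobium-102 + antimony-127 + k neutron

4

Conserve mass number: 233 = 102 + 127 + k, so k = 233 − 229 = 4.
Check atomic number: 92 = 41 + 51 + 0 = 92. ✓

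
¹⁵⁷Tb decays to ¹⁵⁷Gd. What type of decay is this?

ΔA = 157 − 157 = 0; ΔZ = 64 − 65 = -1.
A is unchanged and Z drops by 1 — a proton has become a neutron (β⁺ emission or electron capture).

beta-plus decay or electron capture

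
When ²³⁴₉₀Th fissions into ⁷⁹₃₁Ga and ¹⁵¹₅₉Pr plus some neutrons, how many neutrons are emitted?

4

Conserve mass number: 234 = 79 + 151 + k, so k = 234 − 230 = 4.
Check atomic number: 90 = 31 + 59 + 0 = 90. ✓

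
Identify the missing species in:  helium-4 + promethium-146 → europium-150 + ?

gamma ray

Conserve mass number: 4 + 146 = 150 + A, so A = 0.
Conserve atomic number: 2 + 61 = 63 + Z, so Z = 0.
A = 0 and Z = 0 is γ — a gamma ray.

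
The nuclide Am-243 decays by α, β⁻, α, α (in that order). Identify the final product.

Th-231

Start: (A, Z) = (243, 95).
After α: (239, 93).
After β⁻: (239, 94).
After α: (235, 92).
After α: (231, 90).
Z = 90 is thorium.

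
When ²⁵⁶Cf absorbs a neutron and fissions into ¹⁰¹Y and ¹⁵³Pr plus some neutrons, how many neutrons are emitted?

3

Conserve mass number: 257 = 101 + 153 + k, so k = 257 − 254 = 3.
Check atomic number: 98 = 39 + 59 + 0 = 98. ✓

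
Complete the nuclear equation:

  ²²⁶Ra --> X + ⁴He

Rn-222

Conserve mass number: 226 = A + 4, so A = 222.
Conserve atomic number: 88 = Z + 2, so Z = 86.
Z = 86 is radon, so the species is ²²²Rn.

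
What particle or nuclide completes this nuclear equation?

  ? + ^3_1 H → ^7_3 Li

alpha particle

Conserve mass number: A + 3 = 7, so A = 4.
Conserve atomic number: Z + 1 = 3, so Z = 2.
A = 4 and Z = 2 is ^4_2 He — an alpha particle.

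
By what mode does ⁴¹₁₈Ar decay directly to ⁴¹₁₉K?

ΔA = 41 − 41 = 0; ΔZ = 19 − 18 = +1.
A is unchanged and Z rises by 1 — a neutron has become a proton (β⁻ decay).

beta-minus decay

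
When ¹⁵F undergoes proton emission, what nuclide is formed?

Proton emission: mass number changes by -1, atomic number by -1.
A: 15 − 1 = 14; Z: 9 − 1 = 8.
Z = 8 is oxygen, so the daughter is ¹⁴O.

O-14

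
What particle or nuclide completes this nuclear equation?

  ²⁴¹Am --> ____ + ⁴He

Conserve mass number: 241 = A + 4, so A = 237.
Conserve atomic number: 95 = Z + 2, so Z = 93.
Z = 93 is neptunium, so the species is ²³⁷Np.

Np-237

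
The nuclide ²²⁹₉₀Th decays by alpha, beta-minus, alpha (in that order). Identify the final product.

Fr-221

Start: (A, Z) = (229, 90).
After α: (225, 88).
After β⁻: (225, 89).
After α: (221, 87).
Z = 87 is francium.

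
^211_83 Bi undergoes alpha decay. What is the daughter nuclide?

Alpha decay: mass number changes by -4, atomic number by -2.
A: 211 − 4 = 207; Z: 83 − 2 = 81.
Z = 81 is thallium, so the daughter is ^207_81 Tl.

Tl-207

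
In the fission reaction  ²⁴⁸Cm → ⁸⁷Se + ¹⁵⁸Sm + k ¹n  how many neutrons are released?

3

Conserve mass number: 248 = 87 + 158 + k, so k = 248 − 245 = 3.
Check atomic number: 96 = 34 + 62 + 0 = 96. ✓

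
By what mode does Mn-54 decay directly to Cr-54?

ΔA = 54 − 54 = 0; ΔZ = 24 − 25 = -1.
A is unchanged and Z drops by 1 — a proton has become a neutron (β⁺ emission or electron capture).

beta-plus decay or electron capture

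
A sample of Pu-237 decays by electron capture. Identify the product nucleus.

Electron capture: mass number changes by +0, atomic number by -1.
A: 237 = 237; Z: 94 − 1 = 93.
Z = 93 is neptunium, so the daughter is Np-237.

Np-237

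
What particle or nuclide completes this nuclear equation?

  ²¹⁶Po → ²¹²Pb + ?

alpha particle

Conserve mass number: 216 = 212 + A, so A = 4.
Conserve atomic number: 84 = 82 + Z, so Z = 2.
A = 4 and Z = 2 is ⁴He — an alpha particle.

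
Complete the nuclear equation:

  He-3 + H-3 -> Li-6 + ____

gamma ray

Conserve mass number: 3 + 3 = 6 + A, so A = 0.
Conserve atomic number: 2 + 1 = 3 + Z, so Z = 0.
A = 0 and Z = 0 is γ — a gamma ray.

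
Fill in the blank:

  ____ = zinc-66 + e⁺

Ga-66

Conserve mass number: A = 66 + 0, so A = 66.
Conserve atomic number: Z = 30 + 1, so Z = 31.
Z = 31 is gallium, so the species is gallium-66.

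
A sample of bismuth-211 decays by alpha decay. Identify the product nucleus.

Tl-207

Alpha decay: mass number changes by -4, atomic number by -2.
A: 211 − 4 = 207; Z: 83 − 2 = 81.
Z = 81 is thallium, so the daughter is thallium-207.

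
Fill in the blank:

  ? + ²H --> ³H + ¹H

deuteron

Conserve mass number: A + 2 = 3 + 1, so A = 2.
Conserve atomic number: Z + 1 = 1 + 1, so Z = 1.
A = 2 and Z = 1 is ²H — a deuteron.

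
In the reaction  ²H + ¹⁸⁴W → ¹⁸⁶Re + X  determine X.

Conserve mass number: 2 + 184 = 186 + A, so A = 0.
Conserve atomic number: 1 + 74 = 75 + Z, so Z = 0.
A = 0 and Z = 0 is γ — a gamma ray.

gamma ray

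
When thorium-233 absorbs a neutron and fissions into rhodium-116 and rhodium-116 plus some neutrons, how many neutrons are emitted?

2

Conserve mass number: 234 = 116 + 116 + k, so k = 234 − 232 = 2.
Check atomic number: 90 = 45 + 45 + 0 = 90. ✓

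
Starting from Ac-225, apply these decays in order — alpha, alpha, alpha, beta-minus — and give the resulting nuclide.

Start: (A, Z) = (225, 89).
After α: (221, 87).
After α: (217, 85).
After α: (213, 83).
After β⁻: (213, 84).
Z = 84 is polonium.

Po-213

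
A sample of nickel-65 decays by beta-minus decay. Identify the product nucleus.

Cu-65

Beta-minus decay: mass number changes by +0, atomic number by +1.
A: 65 = 65; Z: 28 + 1 = 29.
Z = 29 is copper, so the daughter is copper-65.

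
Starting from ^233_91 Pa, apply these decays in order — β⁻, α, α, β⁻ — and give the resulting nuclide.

Start: (A, Z) = (233, 91).
After β⁻: (233, 92).
After α: (229, 90).
After α: (225, 88).
After β⁻: (225, 89).
Z = 89 is actinium.

Ac-225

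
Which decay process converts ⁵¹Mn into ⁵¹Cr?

beta-plus decay or electron capture

ΔA = 51 − 51 = 0; ΔZ = 24 − 25 = -1.
A is unchanged and Z drops by 1 — a proton has become a neutron (β⁺ emission or electron capture).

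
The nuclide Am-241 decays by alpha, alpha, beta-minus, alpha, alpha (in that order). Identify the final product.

Ra-225

Start: (A, Z) = (241, 95).
After α: (237, 93).
After α: (233, 91).
After β⁻: (233, 92).
After α: (229, 90).
After α: (225, 88).
Z = 88 is radium.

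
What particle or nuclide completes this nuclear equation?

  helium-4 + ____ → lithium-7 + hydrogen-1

Conserve mass number: 4 + A = 7 + 1, so A = 4.
Conserve atomic number: 2 + Z = 3 + 1, so Z = 2.
A = 4 and Z = 2 is helium-4 — an alpha particle.

alpha particle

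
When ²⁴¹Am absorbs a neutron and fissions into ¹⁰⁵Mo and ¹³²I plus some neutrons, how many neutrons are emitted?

Conserve mass number: 242 = 105 + 132 + k, so k = 242 − 237 = 5.
Check atomic number: 95 = 42 + 53 + 0 = 95. ✓

5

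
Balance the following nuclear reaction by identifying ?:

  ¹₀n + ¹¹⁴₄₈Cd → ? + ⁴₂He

Conserve mass number: 1 + 114 = A + 4, so A = 111.
Conserve atomic number: 0 + 48 = Z + 2, so Z = 46.
Z = 46 is palladium, so the species is ¹¹¹₄₆Pd.

Pd-111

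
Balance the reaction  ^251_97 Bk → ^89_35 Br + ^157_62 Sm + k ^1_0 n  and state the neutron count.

5

Conserve mass number: 251 = 89 + 157 + k, so k = 251 − 246 = 5.
Check atomic number: 97 = 35 + 62 + 0 = 97. ✓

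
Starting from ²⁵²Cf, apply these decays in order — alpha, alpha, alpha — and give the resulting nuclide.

Start: (A, Z) = (252, 98).
After α: (248, 96).
After α: (244, 94).
After α: (240, 92).
Z = 92 is uranium.

U-240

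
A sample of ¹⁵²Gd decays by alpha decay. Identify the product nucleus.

Sm-148

Alpha decay: mass number changes by -4, atomic number by -2.
A: 152 − 4 = 148; Z: 64 − 2 = 62.
Z = 62 is samarium, so the daughter is ¹⁴⁸Sm.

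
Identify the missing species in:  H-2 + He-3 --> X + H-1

He-4

Conserve mass number: 2 + 3 = A + 1, so A = 4.
Conserve atomic number: 1 + 2 = Z + 1, so Z = 2.
A = 4 and Z = 2 is He-4 — an alpha particle.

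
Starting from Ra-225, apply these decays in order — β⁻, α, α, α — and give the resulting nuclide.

Bi-213

Start: (A, Z) = (225, 88).
After β⁻: (225, 89).
After α: (221, 87).
After α: (217, 85).
After α: (213, 83).
Z = 83 is bismuth.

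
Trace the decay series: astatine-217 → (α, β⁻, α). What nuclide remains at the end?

Pb-209

Start: (A, Z) = (217, 85).
After α: (213, 83).
After β⁻: (213, 84).
After α: (209, 82).
Z = 82 is lead.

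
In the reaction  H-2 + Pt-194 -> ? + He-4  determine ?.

Ir-192

Conserve mass number: 2 + 194 = A + 4, so A = 192.
Conserve atomic number: 1 + 78 = Z + 2, so Z = 77.
Z = 77 is iridium, so the species is Ir-192.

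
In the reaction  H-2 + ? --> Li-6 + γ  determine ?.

alpha particle

Conserve mass number: 2 + A = 6 + 0, so A = 4.
Conserve atomic number: 1 + Z = 3 + 0, so Z = 2.
A = 4 and Z = 2 is He-4 — an alpha particle.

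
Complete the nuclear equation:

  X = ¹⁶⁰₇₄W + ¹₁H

Conserve mass number: A = 160 + 1, so A = 161.
Conserve atomic number: Z = 74 + 1, so Z = 75.
Z = 75 is rhenium, so the species is ¹⁶¹₇₅Re.

Re-161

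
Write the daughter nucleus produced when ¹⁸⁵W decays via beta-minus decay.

Re-185

Beta-minus decay: mass number changes by +0, atomic number by +1.
A: 185 = 185; Z: 74 + 1 = 75.
Z = 75 is rhenium, so the daughter is ¹⁸⁵Re.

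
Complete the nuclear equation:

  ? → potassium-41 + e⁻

Ar-41

Conserve mass number: A = 41 + 0, so A = 41.
Conserve atomic number: Z = 19 − 1, so Z = 18.
Z = 18 is argon, so the species is argon-41.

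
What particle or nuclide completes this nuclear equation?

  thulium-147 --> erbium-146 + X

proton

Conserve mass number: 147 = 146 + A, so A = 1.
Conserve atomic number: 69 = 68 + Z, so Z = 1.
A = 1 and Z = 1 is hydrogen-1 — a proton.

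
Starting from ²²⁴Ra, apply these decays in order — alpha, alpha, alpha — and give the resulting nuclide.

Start: (A, Z) = (224, 88).
After α: (220, 86).
After α: (216, 84).
After α: (212, 82).
Z = 82 is lead.

Pb-212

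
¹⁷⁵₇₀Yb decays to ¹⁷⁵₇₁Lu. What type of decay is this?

ΔA = 175 − 175 = 0; ΔZ = 71 − 70 = +1.
A is unchanged and Z rises by 1 — a neutron has become a proton (β⁻ decay).

beta-minus decay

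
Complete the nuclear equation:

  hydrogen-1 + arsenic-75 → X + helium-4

Ge-72

Conserve mass number: 1 + 75 = A + 4, so A = 72.
Conserve atomic number: 1 + 33 = Z + 2, so Z = 32.
Z = 32 is germanium, so the species is germanium-72.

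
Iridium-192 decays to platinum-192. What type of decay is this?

ΔA = 192 − 192 = 0; ΔZ = 78 − 77 = +1.
A is unchanged and Z rises by 1 — a neutron has become a proton (β⁻ decay).

beta-minus decay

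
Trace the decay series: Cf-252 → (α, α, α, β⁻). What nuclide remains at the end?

Np-240

Start: (A, Z) = (252, 98).
After α: (248, 96).
After α: (244, 94).
After α: (240, 92).
After β⁻: (240, 93).
Z = 93 is neptunium.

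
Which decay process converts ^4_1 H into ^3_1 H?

neutron emission

ΔA = 3 − 4 = -1; ΔZ = 1 − 1 = +0.
A drops by 1 with Z unchanged — a neutron was emitted.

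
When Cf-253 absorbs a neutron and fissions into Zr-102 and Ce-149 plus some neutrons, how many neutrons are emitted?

Conserve mass number: 254 = 102 + 149 + k, so k = 254 − 251 = 3.
Check atomic number: 98 = 40 + 58 + 0 = 98. ✓

3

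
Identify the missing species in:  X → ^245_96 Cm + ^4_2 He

Cf-249

Conserve mass number: A = 245 + 4, so A = 249.
Conserve atomic number: Z = 96 + 2, so Z = 98.
Z = 98 is californium, so the species is ^249_98 Cf.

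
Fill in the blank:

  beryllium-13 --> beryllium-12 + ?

neutron

Conserve mass number: 13 = 12 + A, so A = 1.
Conserve atomic number: 4 = 4 + Z, so Z = 0.
A = 1 and Z = 0 is neutron — a neutron.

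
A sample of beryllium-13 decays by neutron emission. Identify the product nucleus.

Be-12

Neutron emission: mass number changes by -1, atomic number by +0.
A: 13 − 1 = 12; Z: 4 = 4.
Z = 4 is beryllium, so the daughter is beryllium-12.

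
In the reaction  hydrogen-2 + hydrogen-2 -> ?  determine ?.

He-4

Conserve mass number: 2 + 2 = A, so A = 4.
Conserve atomic number: 1 + 1 = Z, so Z = 2.
A = 4 and Z = 2 is helium-4 — an alpha particle.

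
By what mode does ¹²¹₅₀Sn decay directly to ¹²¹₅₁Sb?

beta-minus decay

ΔA = 121 − 121 = 0; ΔZ = 51 − 50 = +1.
A is unchanged and Z rises by 1 — a neutron has become a proton (β⁻ decay).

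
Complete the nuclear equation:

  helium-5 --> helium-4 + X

Conserve mass number: 5 = 4 + A, so A = 1.
Conserve atomic number: 2 = 2 + Z, so Z = 0.
A = 1 and Z = 0 is neutron — a neutron.

neutron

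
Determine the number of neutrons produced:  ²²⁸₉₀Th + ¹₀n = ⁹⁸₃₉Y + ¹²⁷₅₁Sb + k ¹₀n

Conserve mass number: 229 = 98 + 127 + k, so k = 229 − 225 = 4.
Check atomic number: 90 = 39 + 51 + 0 = 90. ✓

4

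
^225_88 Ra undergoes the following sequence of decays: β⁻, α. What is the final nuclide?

Fr-221

Start: (A, Z) = (225, 88).
After β⁻: (225, 89).
After α: (221, 87).
Z = 87 is francium.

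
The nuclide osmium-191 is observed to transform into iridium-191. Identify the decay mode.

ΔA = 191 − 191 = 0; ΔZ = 77 − 76 = +1.
A is unchanged and Z rises by 1 — a neutron has become a proton (β⁻ decay).

beta-minus decay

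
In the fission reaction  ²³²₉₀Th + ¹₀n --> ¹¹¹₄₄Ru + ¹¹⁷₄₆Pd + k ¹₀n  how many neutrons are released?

Conserve mass number: 233 = 111 + 117 + k, so k = 233 − 228 = 5.
Check atomic number: 90 = 44 + 46 + 0 = 90. ✓

5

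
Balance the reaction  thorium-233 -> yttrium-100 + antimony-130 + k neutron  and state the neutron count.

Conserve mass number: 233 = 100 + 130 + k, so k = 233 − 230 = 3.
Check atomic number: 90 = 39 + 51 + 0 = 90. ✓

3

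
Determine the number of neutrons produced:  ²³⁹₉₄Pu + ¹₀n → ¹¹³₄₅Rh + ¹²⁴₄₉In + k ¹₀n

Conserve mass number: 240 = 113 + 124 + k, so k = 240 − 237 = 3.
Check atomic number: 94 = 45 + 49 + 0 = 94. ✓

3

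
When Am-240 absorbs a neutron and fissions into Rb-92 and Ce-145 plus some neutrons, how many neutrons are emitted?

4

Conserve mass number: 241 = 92 + 145 + k, so k = 241 − 237 = 4.
Check atomic number: 95 = 37 + 58 + 0 = 95. ✓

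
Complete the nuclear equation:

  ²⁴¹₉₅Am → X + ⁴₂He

Conserve mass number: 241 = A + 4, so A = 237.
Conserve atomic number: 95 = Z + 2, so Z = 93.
Z = 93 is neptunium, so the species is ²³⁷₉₃Np.

Np-237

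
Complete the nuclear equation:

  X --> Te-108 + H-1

Conserve mass number: A = 108 + 1, so A = 109.
Conserve atomic number: Z = 52 + 1, so Z = 53.
Z = 53 is iodine, so the species is I-109.

I-109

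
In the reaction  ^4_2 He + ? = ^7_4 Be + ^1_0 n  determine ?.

Conserve mass number: 4 + A = 7 + 1, so A = 4.
Conserve atomic number: 2 + Z = 4 + 0, so Z = 2.
A = 4 and Z = 2 is ^4_2 He — an alpha particle.

alpha particle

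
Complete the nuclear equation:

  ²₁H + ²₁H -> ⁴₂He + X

Conserve mass number: 2 + 2 = 4 + A, so A = 0.
Conserve atomic number: 1 + 1 = 2 + Z, so Z = 0.
A = 0 and Z = 0 is ⁰₀γ — a gamma ray.

gamma ray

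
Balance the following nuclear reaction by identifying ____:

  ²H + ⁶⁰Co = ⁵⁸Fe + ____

alpha particle

Conserve mass number: 2 + 60 = 58 + A, so A = 4.
Conserve atomic number: 1 + 27 = 26 + Z, so Z = 2.
A = 4 and Z = 2 is ⁴He — an alpha particle.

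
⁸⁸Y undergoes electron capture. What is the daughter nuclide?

Sr-88

Electron capture: mass number changes by +0, atomic number by -1.
A: 88 = 88; Z: 39 − 1 = 38.
Z = 38 is strontium, so the daughter is ⁸⁸Sr.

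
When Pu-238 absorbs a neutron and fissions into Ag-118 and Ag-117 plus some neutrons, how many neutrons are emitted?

Conserve mass number: 239 = 118 + 117 + k, so k = 239 − 235 = 4.
Check atomic number: 94 = 47 + 47 + 0 = 94. ✓

4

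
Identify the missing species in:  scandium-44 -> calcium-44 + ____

positron

Conserve mass number: 44 = 44 + A, so A = 0.
Conserve atomic number: 21 = 20 + Z, so Z = 1.
A = 0 and Z = 1 is e⁺ — a positron.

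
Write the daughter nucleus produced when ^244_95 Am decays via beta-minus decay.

Cm-244

Beta-minus decay: mass number changes by +0, atomic number by +1.
A: 244 = 244; Z: 95 + 1 = 96.
Z = 96 is curium, so the daughter is ^244_96 Cm.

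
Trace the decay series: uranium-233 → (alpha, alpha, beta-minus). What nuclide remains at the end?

Start: (A, Z) = (233, 92).
After α: (229, 90).
After α: (225, 88).
After β⁻: (225, 89).
Z = 89 is actinium.

Ac-225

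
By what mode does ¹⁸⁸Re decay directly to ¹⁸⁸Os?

ΔA = 188 − 188 = 0; ΔZ = 76 − 75 = +1.
A is unchanged and Z rises by 1 — a neutron has become a proton (β⁻ decay).

beta-minus decay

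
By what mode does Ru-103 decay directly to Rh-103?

ΔA = 103 − 103 = 0; ΔZ = 45 − 44 = +1.
A is unchanged and Z rises by 1 — a neutron has become a proton (β⁻ decay).

beta-minus decay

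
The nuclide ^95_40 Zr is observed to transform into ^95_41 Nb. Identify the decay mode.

ΔA = 95 − 95 = 0; ΔZ = 41 − 40 = +1.
A is unchanged and Z rises by 1 — a neutron has become a proton (β⁻ decay).

beta-minus decay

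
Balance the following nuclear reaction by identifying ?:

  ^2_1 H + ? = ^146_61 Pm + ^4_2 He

Conserve mass number: 2 + A = 146 + 4, so A = 148.
Conserve atomic number: 1 + Z = 61 + 2, so Z = 62.
Z = 62 is samarium, so the species is ^148_62 Sm.

Sm-148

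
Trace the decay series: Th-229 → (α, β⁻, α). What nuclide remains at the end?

Fr-221

Start: (A, Z) = (229, 90).
After α: (225, 88).
After β⁻: (225, 89).
After α: (221, 87).
Z = 87 is francium.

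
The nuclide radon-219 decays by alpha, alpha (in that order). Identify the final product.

Pb-211

Start: (A, Z) = (219, 86).
After α: (215, 84).
After α: (211, 82).
Z = 82 is lead.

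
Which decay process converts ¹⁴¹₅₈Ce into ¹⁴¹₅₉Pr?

beta-minus decay

ΔA = 141 − 141 = 0; ΔZ = 59 − 58 = +1.
A is unchanged and Z rises by 1 — a neutron has become a proton (β⁻ decay).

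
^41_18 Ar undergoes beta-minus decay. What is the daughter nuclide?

Beta-minus decay: mass number changes by +0, atomic number by +1.
A: 41 = 41; Z: 18 + 1 = 19.
Z = 19 is potassium, so the daughter is ^41_19 K.

K-41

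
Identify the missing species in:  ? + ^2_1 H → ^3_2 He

Conserve mass number: A + 2 = 3, so A = 1.
Conserve atomic number: Z + 1 = 2, so Z = 1.
A = 1 and Z = 1 is ^1_1 H — a proton.

proton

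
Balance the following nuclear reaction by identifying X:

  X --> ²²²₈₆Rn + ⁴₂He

Conserve mass number: A = 222 + 4, so A = 226.
Conserve atomic number: Z = 86 + 2, so Z = 88.
Z = 88 is radium, so the species is ²²⁶₈₈Ra.

Ra-226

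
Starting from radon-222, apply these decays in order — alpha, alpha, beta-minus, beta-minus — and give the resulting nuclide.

Start: (A, Z) = (222, 86).
After α: (218, 84).
After α: (214, 82).
After β⁻: (214, 83).
After β⁻: (214, 84).
Z = 84 is polonium.

Po-214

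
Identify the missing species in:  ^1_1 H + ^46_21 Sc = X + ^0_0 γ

Ti-47

Conserve mass number: 1 + 46 = A + 0, so A = 47.
Conserve atomic number: 1 + 21 = Z + 0, so Z = 22.
Z = 22 is titanium, so the species is ^47_22 Ti.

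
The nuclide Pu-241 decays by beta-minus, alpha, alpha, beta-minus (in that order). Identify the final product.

U-233

Start: (A, Z) = (241, 94).
After β⁻: (241, 95).
After α: (237, 93).
After α: (233, 91).
After β⁻: (233, 92).
Z = 92 is uranium.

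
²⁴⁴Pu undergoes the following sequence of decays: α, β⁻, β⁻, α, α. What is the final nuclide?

Start: (A, Z) = (244, 94).
After α: (240, 92).
After β⁻: (240, 93).
After β⁻: (240, 94).
After α: (236, 92).
After α: (232, 90).
Z = 90 is thorium.

Th-232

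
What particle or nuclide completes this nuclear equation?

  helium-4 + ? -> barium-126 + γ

Conserve mass number: 4 + A = 126 + 0, so A = 122.
Conserve atomic number: 2 + Z = 56 + 0, so Z = 54.
Z = 54 is xenon, so the species is xenon-122.

Xe-122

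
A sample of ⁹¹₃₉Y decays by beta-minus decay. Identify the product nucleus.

Beta-minus decay: mass number changes by +0, atomic number by +1.
A: 91 = 91; Z: 39 + 1 = 40.
Z = 40 is zirconium, so the daughter is ⁹¹₄₀Zr.

Zr-91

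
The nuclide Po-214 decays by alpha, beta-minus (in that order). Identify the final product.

Bi-210

Start: (A, Z) = (214, 84).
After α: (210, 82).
After β⁻: (210, 83).
Z = 83 is bismuth.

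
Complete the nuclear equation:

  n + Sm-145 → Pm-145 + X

proton

Conserve mass number: 1 + 145 = 145 + A, so A = 1.
Conserve atomic number: 0 + 62 = 61 + Z, so Z = 1.
A = 1 and Z = 1 is H-1 — a proton.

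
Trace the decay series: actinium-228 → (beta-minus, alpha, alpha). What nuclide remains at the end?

Start: (A, Z) = (228, 89).
After β⁻: (228, 90).
After α: (224, 88).
After α: (220, 86).
Z = 86 is radon.

Rn-220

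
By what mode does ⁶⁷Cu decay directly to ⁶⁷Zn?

beta-minus decay

ΔA = 67 − 67 = 0; ΔZ = 30 − 29 = +1.
A is unchanged and Z rises by 1 — a neutron has become a proton (β⁻ decay).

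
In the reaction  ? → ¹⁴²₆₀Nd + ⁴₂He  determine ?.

Conserve mass number: A = 142 + 4, so A = 146.
Conserve atomic number: Z = 60 + 2, so Z = 62.
Z = 62 is samarium, so the species is ¹⁴⁶₆₂Sm.

Sm-146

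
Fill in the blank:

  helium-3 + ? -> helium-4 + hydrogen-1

Conserve mass number: 3 + A = 4 + 1, so A = 2.
Conserve atomic number: 2 + Z = 2 + 1, so Z = 1.
A = 2 and Z = 1 is hydrogen-2 — a deuteron.

deuteron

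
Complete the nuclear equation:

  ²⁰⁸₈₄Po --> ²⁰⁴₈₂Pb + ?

Conserve mass number: 208 = 204 + A, so A = 4.
Conserve atomic number: 84 = 82 + Z, so Z = 2.
A = 4 and Z = 2 is ⁴₂He — an alpha particle.

alpha particle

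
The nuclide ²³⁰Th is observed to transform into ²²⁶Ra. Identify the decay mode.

ΔA = 226 − 230 = -4; ΔZ = 88 − 90 = -2.
A drops by 4 and Z drops by 2 — the signature of alpha emission.

alpha decay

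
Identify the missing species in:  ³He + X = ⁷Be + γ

alpha particle

Conserve mass number: 3 + A = 7 + 0, so A = 4.
Conserve atomic number: 2 + Z = 4 + 0, so Z = 2.
A = 4 and Z = 2 is ⁴He — an alpha particle.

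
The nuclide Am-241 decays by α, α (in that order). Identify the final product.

Start: (A, Z) = (241, 95).
After α: (237, 93).
After α: (233, 91).
Z = 91 is protactinium.

Pa-233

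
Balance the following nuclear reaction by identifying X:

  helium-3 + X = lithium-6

Conserve mass number: 3 + A = 6, so A = 3.
Conserve atomic number: 2 + Z = 3, so Z = 1.
A = 3 and Z = 1 is hydrogen-3 — a triton.

triton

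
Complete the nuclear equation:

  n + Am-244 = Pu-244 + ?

Conserve mass number: 1 + 244 = 244 + A, so A = 1.
Conserve atomic number: 0 + 95 = 94 + Z, so Z = 1.
A = 1 and Z = 1 is H-1 — a proton.

proton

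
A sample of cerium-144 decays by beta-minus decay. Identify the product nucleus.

Beta-minus decay: mass number changes by +0, atomic number by +1.
A: 144 = 144; Z: 58 + 1 = 59.
Z = 59 is praseodymium, so the daughter is praseodymium-144.

Pr-144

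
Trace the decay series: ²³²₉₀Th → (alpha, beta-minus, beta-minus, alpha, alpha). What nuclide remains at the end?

Start: (A, Z) = (232, 90).
After α: (228, 88).
After β⁻: (228, 89).
After β⁻: (228, 90).
After α: (224, 88).
After α: (220, 86).
Z = 86 is radon.

Rn-220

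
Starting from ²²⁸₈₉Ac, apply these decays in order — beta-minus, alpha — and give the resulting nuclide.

Start: (A, Z) = (228, 89).
After β⁻: (228, 90).
After α: (224, 88).
Z = 88 is radium.

Ra-224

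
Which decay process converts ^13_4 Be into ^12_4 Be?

ΔA = 12 − 13 = -1; ΔZ = 4 − 4 = +0.
A drops by 1 with Z unchanged — a neutron was emitted.

neutron emission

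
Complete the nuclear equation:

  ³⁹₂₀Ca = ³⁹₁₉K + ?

positron

Conserve mass number: 39 = 39 + A, so A = 0.
Conserve atomic number: 20 = 19 + Z, so Z = 1.
A = 0 and Z = 1 is ⁰₁e — a positron.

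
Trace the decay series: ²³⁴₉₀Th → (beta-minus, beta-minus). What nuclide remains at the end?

U-234

Start: (A, Z) = (234, 90).
After β⁻: (234, 91).
After β⁻: (234, 92).
Z = 92 is uranium.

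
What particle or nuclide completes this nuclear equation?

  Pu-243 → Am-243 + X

beta-minus particle

Conserve mass number: 243 = 243 + A, so A = 0.
Conserve atomic number: 94 = 95 + Z, so Z = -1.
A = 0 and Z = -1 is e⁻ — a beta-minus particle.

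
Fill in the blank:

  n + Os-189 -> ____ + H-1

Re-189

Conserve mass number: 1 + 189 = A + 1, so A = 189.
Conserve atomic number: 0 + 76 = Z + 1, so Z = 75.
Z = 75 is rhenium, so the species is Re-189.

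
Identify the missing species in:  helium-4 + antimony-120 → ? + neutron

I-123

Conserve mass number: 4 + 120 = A + 1, so A = 123.
Conserve atomic number: 2 + 51 = Z + 0, so Z = 53.
Z = 53 is iodine, so the species is iodine-123.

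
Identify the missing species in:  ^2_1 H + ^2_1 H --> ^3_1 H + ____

proton

Conserve mass number: 2 + 2 = 3 + A, so A = 1.
Conserve atomic number: 1 + 1 = 1 + Z, so Z = 1.
A = 1 and Z = 1 is ^1_1 H — a proton.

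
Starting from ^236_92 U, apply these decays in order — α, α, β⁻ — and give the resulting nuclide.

Ac-228

Start: (A, Z) = (236, 92).
After α: (232, 90).
After α: (228, 88).
After β⁻: (228, 89).
Z = 89 is actinium.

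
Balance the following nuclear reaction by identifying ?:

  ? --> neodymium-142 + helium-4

Sm-146

Conserve mass number: A = 142 + 4, so A = 146.
Conserve atomic number: Z = 60 + 2, so Z = 62.
Z = 62 is samarium, so the species is samarium-146.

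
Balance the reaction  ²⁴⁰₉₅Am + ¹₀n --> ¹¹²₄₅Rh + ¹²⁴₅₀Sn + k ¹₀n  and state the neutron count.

5

Conserve mass number: 241 = 112 + 124 + k, so k = 241 − 236 = 5.
Check atomic number: 95 = 45 + 50 + 0 = 95. ✓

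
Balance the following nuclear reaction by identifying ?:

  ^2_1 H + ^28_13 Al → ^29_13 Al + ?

proton

Conserve mass number: 2 + 28 = 29 + A, so A = 1.
Conserve atomic number: 1 + 13 = 13 + Z, so Z = 1.
A = 1 and Z = 1 is ^1_1 H — a proton.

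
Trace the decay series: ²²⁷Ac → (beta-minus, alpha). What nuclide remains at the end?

Start: (A, Z) = (227, 89).
After β⁻: (227, 90).
After α: (223, 88).
Z = 88 is radium.

Ra-223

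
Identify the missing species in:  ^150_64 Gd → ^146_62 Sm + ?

alpha particle

Conserve mass number: 150 = 146 + A, so A = 4.
Conserve atomic number: 64 = 62 + Z, so Z = 2.
A = 4 and Z = 2 is ^4_2 He — an alpha particle.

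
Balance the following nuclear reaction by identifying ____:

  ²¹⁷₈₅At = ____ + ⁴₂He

Conserve mass number: 217 = A + 4, so A = 213.
Conserve atomic number: 85 = Z + 2, so Z = 83.
Z = 83 is bismuth, so the species is ²¹³₈₃Bi.

Bi-213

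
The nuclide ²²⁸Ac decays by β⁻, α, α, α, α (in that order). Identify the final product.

Start: (A, Z) = (228, 89).
After β⁻: (228, 90).
After α: (224, 88).
After α: (220, 86).
After α: (216, 84).
After α: (212, 82).
Z = 82 is lead.

Pb-212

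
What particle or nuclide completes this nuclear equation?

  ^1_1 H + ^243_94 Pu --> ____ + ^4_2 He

Np-240

Conserve mass number: 1 + 243 = A + 4, so A = 240.
Conserve atomic number: 1 + 94 = Z + 2, so Z = 93.
Z = 93 is neptunium, so the species is ^240_93 Np.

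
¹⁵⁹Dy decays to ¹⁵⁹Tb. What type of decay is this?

ΔA = 159 − 159 = 0; ΔZ = 65 − 66 = -1.
A is unchanged and Z drops by 1 — a proton has become a neutron (β⁺ emission or electron capture).

beta-plus decay or electron capture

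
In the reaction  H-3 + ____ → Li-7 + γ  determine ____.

alpha particle

Conserve mass number: 3 + A = 7 + 0, so A = 4.
Conserve atomic number: 1 + Z = 3 + 0, so Z = 2.
A = 4 and Z = 2 is He-4 — an alpha particle.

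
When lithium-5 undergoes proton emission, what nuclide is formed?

He-4

Proton emission: mass number changes by -1, atomic number by -1.
A: 5 − 1 = 4; Z: 3 − 1 = 2.
Z = 2 is helium, so the daughter is helium-4.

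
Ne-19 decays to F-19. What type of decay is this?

beta-plus decay or electron capture

ΔA = 19 − 19 = 0; ΔZ = 9 − 10 = -1.
A is unchanged and Z drops by 1 — a proton has become a neutron (β⁺ emission or electron capture).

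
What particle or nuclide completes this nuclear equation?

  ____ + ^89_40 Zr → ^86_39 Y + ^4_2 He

proton

Conserve mass number: A + 89 = 86 + 4, so A = 1.
Conserve atomic number: Z + 40 = 39 + 2, so Z = 1.
A = 1 and Z = 1 is ^1_1 H — a proton.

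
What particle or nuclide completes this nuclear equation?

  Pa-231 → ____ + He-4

Ac-227

Conserve mass number: 231 = A + 4, so A = 227.
Conserve atomic number: 91 = Z + 2, so Z = 89.
Z = 89 is actinium, so the species is Ac-227.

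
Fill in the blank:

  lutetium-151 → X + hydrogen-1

Yb-150

Conserve mass number: 151 = A + 1, so A = 150.
Conserve atomic number: 71 = Z + 1, so Z = 70.
Z = 70 is ytterbium, so the species is ytterbium-150.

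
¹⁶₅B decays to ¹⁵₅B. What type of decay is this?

neutron emission

ΔA = 15 − 16 = -1; ΔZ = 5 − 5 = +0.
A drops by 1 with Z unchanged — a neutron was emitted.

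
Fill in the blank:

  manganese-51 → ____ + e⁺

Cr-51

Conserve mass number: 51 = A + 0, so A = 51.
Conserve atomic number: 25 = Z + 1, so Z = 24.
Z = 24 is chromium, so the species is chromium-51.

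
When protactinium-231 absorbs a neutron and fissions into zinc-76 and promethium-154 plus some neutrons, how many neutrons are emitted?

Conserve mass number: 232 = 76 + 154 + k, so k = 232 − 230 = 2.
Check atomic number: 91 = 30 + 61 + 0 = 91. ✓

2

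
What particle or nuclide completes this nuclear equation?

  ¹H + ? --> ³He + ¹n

triton

Conserve mass number: 1 + A = 3 + 1, so A = 3.
Conserve atomic number: 1 + Z = 2 + 0, so Z = 1.
A = 3 and Z = 1 is ³H — a triton.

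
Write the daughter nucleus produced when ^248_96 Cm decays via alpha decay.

Alpha decay: mass number changes by -4, atomic number by -2.
A: 248 − 4 = 244; Z: 96 − 2 = 94.
Z = 94 is plutonium, so the daughter is ^244_94 Pu.

Pu-244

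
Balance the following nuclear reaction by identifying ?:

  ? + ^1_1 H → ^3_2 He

Conserve mass number: A + 1 = 3, so A = 2.
Conserve atomic number: Z + 1 = 2, so Z = 1.
A = 2 and Z = 1 is ^2_1 H — a deuteron.

deuteron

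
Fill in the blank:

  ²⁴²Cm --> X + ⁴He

Pu-238

Conserve mass number: 242 = A + 4, so A = 238.
Conserve atomic number: 96 = Z + 2, so Z = 94.
Z = 94 is plutonium, so the species is ²³⁸Pu.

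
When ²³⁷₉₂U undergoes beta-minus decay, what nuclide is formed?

Np-237

Beta-minus decay: mass number changes by +0, atomic number by +1.
A: 237 = 237; Z: 92 + 1 = 93.
Z = 93 is neptunium, so the daughter is ²³⁷₉₃Np.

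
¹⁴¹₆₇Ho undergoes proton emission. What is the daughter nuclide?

Proton emission: mass number changes by -1, atomic number by -1.
A: 141 − 1 = 140; Z: 67 − 1 = 66.
Z = 66 is dysprosium, so the daughter is ¹⁴⁰₆₆Dy.

Dy-140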